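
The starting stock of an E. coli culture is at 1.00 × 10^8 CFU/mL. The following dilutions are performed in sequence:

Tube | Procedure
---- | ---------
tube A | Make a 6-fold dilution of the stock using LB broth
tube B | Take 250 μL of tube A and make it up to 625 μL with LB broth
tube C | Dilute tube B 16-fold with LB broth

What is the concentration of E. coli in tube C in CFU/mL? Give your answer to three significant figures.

Step 1: 6-fold → factor 6
Step 2: 250 μL brought to 625 μL → factor 625/250 = 2.5
Step 3: 16-fold → factor 16
Overall dilution factor = 6 × 2.5 × 16 = 240
Final = 1.00 × 10^8 CFU/mL / 240 = 4.17 × 10^5 CFU/mL

4.17 × 10^5 CFU/mL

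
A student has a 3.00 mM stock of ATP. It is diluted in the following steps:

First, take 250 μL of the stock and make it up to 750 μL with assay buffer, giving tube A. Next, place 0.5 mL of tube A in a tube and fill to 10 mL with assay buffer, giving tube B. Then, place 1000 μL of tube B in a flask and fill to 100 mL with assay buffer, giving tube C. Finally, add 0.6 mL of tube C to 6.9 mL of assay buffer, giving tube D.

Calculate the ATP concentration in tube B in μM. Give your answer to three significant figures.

50.0 μM

Step 1: 250 μL brought to 750 μL → factor 750/250 = 3
Step 2: 0.5 mL brought to 10 mL → factor 10/0.5 = 20
Dilution factor through tube B = 3 × 20 = 60
[tube B] = 3.00 mM / 60 = 0.05000 mM = 50.0 μM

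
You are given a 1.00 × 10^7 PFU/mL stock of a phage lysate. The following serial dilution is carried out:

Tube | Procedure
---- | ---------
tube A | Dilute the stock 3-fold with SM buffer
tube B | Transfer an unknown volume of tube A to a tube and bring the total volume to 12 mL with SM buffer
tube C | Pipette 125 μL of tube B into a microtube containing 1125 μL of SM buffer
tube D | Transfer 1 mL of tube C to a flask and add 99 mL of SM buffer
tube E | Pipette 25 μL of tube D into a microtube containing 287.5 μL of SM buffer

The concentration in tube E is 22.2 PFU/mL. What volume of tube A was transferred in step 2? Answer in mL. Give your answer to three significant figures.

0.999 mL

Step 1: 3-fold → factor 3
Step 2: v brought to 12 mL → factor = 12 mL/v
Step 3: 125 μL + 1125 μL = 1250 μL total → factor 1250/125 = 10
Step 4: 1 mL + 99 mL = 100 mL total → factor 100/1 = 100
Step 5: 25 μL + 287.5 μL = 312.5 μL total → factor 312.5/25 = 12.5
Product of known-step factors = 37500
Overall factor = 1.00 × 10^7 PFU/mL / (22.2 PFU/mL) = 4.5045 × 10^5
Step-2 factor = 4.5045 × 10^5 / 37500 = 12.012
v = 12 mL / 12.012 = 0.999 mL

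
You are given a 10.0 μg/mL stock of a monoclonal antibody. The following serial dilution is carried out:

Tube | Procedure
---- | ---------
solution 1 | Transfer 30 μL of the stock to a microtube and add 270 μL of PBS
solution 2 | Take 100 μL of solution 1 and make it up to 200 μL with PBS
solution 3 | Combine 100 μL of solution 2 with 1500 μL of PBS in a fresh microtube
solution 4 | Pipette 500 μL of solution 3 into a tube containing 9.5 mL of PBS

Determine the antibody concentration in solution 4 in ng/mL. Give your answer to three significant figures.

1.56 ng/mL

Step 1: 30 μL + 270 μL = 300 μL total → factor 300/30 = 10
Step 2: 100 μL brought to 200 μL → factor 200/100 = 2
Step 3: 100 μL + 1500 μL = 1600 μL total → factor 1600/100 = 16
Step 4: 500 μL + 9.5 mL = 10000 μL total → factor 10000/500 = 20
Overall dilution factor = 10 × 2 × 16 × 20 = 6400
Final = 10.0 μg/mL / 6400 = 0.001563 μg/mL = 1.56 ng/mL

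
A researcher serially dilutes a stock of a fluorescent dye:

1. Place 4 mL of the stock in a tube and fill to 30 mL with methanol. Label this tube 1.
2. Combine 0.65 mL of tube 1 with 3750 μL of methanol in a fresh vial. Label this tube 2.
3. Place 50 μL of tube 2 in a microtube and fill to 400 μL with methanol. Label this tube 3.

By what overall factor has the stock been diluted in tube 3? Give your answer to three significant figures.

406

Step 1: 4 mL brought to 30 mL → factor 30/4 = 7.5
Step 2: 0.65 mL + 3750 μL = 4.4 mL total → factor 4.4/0.65 = 6.7692
Step 3: 50 μL brought to 400 μL → factor 400/50 = 8
Overall dilution factor = 7.5 × 6.7692 × 8 = 406.15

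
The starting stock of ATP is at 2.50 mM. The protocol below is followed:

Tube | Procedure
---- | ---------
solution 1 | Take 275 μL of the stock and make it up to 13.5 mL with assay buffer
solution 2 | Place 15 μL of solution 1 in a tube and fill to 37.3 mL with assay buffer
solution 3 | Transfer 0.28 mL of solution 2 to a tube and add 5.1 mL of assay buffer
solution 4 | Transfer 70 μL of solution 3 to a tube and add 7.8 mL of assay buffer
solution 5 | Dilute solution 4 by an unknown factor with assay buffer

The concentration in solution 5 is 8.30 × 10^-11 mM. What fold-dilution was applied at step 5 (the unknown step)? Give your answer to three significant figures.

Step 1: 275 μL brought to 13.5 mL → factor 13500/275 = 49.091
Step 2: 15 μL brought to 37.3 mL → factor 37300/15 = 2486.7
Step 3: 0.28 mL + 5.1 mL = 5.38 mL total → factor 5.38/0.28 = 19.214
Step 4: 70 μL + 7.8 mL = 7870 μL total → factor 7870/70 = 112.43
Step 5: unknown factor x
Product of known-step factors = 2.6371 × 10^8
Overall factor = 2.50 mM / (8.30 × 10^-11 mM) = 3.012 × 10^10
x = 3.012 × 10^10 / 2.6371 × 10^8 = 114

114-fold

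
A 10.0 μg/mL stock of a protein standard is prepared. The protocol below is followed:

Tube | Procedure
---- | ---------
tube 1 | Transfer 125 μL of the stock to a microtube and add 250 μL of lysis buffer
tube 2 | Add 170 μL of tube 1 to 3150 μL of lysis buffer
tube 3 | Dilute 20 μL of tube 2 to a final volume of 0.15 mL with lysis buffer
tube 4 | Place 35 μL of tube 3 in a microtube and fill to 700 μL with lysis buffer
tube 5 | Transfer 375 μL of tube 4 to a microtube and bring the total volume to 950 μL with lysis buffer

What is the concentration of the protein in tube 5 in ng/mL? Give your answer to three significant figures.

0.449 ng/mL

Step 1: 125 μL + 250 μL = 375 μL total → factor 375/125 = 3
Step 2: 170 μL + 3150 μL = 3320 μL total → factor 3320/170 = 19.529
Step 3: 20 μL brought to 0.15 mL → factor 150/20 = 7.5
Step 4: 35 μL brought to 700 μL → factor 700/35 = 20
Step 5: 375 μL brought to 950 μL → factor 950/375 = 2.5333
Overall dilution factor = 3 × 19.529 × 7.5 × 20 × 2.5333 = 22264
Final = 10.0 μg/mL / 22264 = 0.0004492 μg/mL = 0.449 ng/mL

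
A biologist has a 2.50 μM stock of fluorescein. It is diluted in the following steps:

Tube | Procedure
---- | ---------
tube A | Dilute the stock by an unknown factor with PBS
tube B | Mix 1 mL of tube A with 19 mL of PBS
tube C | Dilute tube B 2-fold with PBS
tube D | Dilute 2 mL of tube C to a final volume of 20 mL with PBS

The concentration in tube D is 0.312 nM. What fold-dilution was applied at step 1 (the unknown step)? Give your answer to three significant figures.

20.0-fold

Step 1: unknown factor x
Step 2: 1 mL + 19 mL = 20 mL total → factor 20/1 = 20
Step 3: 2-fold → factor 2
Step 4: 2 mL brought to 20 mL → factor 20/2 = 10
Product of known-step factors = 400
Overall factor = 2.50 μM / (0.312 nM) = 8012.8
x = 8012.8 / 400 = 20.0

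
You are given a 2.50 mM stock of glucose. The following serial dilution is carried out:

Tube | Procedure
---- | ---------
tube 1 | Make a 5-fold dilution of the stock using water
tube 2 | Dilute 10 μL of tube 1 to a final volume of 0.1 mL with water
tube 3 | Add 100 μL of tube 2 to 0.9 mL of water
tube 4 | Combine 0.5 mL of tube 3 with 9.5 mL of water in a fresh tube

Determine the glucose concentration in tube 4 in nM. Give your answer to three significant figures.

Step 1: 5-fold → factor 5
Step 2: 10 μL brought to 0.1 mL → factor 100/10 = 10
Step 3: 100 μL + 0.9 mL = 1000 μL total → factor 1000/100 = 10
Step 4: 0.5 mL + 9.5 mL = 10 mL total → factor 10/0.5 = 20
Overall dilution factor = 5 × 10 × 10 × 20 = 10000
Final = 2.50 mM / 10000 = 0.0002500 mM = 250 nM

250 nM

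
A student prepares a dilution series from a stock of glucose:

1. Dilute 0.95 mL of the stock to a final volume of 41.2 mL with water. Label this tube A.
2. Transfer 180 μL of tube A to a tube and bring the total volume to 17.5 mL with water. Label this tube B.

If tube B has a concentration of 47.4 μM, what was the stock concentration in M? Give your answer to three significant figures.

0.200 M

Step 1: 0.95 mL brought to 41.2 mL → factor 41.2/0.95 = 43.368
Step 2: 180 μL brought to 17.5 mL → factor 17500/180 = 97.222
Overall dilution factor = 43.368 × 97.222 = 4216.4
Stock = 47.4 μM × 4216.4 = 1.999 × 10^5 μM = 0.200 M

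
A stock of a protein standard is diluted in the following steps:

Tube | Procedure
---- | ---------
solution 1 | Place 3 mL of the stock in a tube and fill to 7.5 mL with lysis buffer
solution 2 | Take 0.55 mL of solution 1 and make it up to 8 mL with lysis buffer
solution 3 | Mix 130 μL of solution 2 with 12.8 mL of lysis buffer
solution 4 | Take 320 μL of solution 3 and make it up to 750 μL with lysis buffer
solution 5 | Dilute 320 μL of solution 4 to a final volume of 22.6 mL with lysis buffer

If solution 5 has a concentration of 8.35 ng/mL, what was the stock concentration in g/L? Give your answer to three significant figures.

Step 1: 3 mL brought to 7.5 mL → factor 7.5/3 = 2.5
Step 2: 0.55 mL brought to 8 mL → factor 8/0.55 = 14.545
Step 3: 130 μL + 12.8 mL = 12930 μL total → factor 12930/130 = 99.462
Step 4: 320 μL brought to 750 μL → factor 750/320 = 2.3438
Step 5: 320 μL brought to 22.6 mL → factor 22600/320 = 70.625
Overall dilution factor = 2.5 × 14.545 × 99.462 × 2.3438 × 70.625 = 5.9868 × 10^5
Stock = 8.35 ng/mL × 5.9868 × 10^5 = 4.999 × 10^6 ng/mL = 5.00 g/L

5.00 g/L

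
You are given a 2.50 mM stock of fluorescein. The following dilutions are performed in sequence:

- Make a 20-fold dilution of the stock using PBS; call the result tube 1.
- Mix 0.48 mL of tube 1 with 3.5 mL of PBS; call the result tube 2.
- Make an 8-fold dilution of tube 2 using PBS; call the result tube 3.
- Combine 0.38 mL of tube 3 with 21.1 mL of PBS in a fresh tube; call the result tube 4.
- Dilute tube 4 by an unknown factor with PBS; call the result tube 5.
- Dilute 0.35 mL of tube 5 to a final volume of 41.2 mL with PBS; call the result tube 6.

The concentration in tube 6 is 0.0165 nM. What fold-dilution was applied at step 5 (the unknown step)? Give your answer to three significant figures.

Step 1: 20-fold → factor 20
Step 2: 0.48 mL + 3.5 mL = 3.98 mL total → factor 3.98/0.48 = 8.2917
Step 3: 8-fold → factor 8
Step 4: 0.38 mL + 21.1 mL = 21.48 mL total → factor 21.48/0.38 = 56.526
Step 5: unknown factor x
Step 6: 0.35 mL brought to 41.2 mL → factor 41.2/0.35 = 117.71
Product of known-step factors = 8.8276 × 10^6
Overall factor = 2.50 mM / (0.0165 nM) = 1.5152 × 10^8
x = 1.5152 × 10^8 / 8.8276 × 10^6 = 17.2

17.2-fold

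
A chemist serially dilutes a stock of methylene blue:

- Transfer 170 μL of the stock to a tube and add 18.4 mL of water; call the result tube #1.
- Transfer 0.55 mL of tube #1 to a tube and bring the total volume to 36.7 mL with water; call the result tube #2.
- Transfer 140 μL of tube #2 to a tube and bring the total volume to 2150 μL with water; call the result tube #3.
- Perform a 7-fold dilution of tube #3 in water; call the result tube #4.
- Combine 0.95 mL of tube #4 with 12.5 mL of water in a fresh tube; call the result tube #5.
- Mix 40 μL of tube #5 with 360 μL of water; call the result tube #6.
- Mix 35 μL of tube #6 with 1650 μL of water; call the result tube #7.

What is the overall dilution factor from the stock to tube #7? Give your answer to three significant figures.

Step 1: 170 μL + 18.4 mL = 18570 μL total → factor 18570/170 = 109.24
Step 2: 0.55 mL brought to 36.7 mL → factor 36.7/0.55 = 66.727
Step 3: 140 μL brought to 2150 μL → factor 2150/140 = 15.357
Step 4: 7-fold → factor 7
Step 5: 0.95 mL + 12.5 mL = 13.45 mL total → factor 13.45/0.95 = 14.158
Step 6: 40 μL + 360 μL = 400 μL total → factor 400/40 = 10
Step 7: 35 μL + 1650 μL = 1685 μL total → factor 1685/35 = 48.143
Overall dilution factor = 109.24 × 66.727 × 15.357 × 7 × 14.158 × 10 × 48.143 = 5.3408 × 10^9

5.34 × 10^9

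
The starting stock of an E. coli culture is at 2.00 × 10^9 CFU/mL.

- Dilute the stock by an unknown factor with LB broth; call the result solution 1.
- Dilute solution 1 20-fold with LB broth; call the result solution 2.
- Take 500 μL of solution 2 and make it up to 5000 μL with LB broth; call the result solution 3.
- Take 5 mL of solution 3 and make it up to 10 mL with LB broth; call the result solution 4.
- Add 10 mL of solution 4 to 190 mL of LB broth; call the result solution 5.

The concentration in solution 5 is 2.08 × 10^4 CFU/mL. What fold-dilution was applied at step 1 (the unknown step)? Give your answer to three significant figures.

Step 1: unknown factor x
Step 2: 20-fold → factor 20
Step 3: 500 μL brought to 5000 μL → factor 5000/500 = 10
Step 4: 5 mL brought to 10 mL → factor 10/5 = 2
Step 5: 10 mL + 190 mL = 200 mL total → factor 200/10 = 20
Product of known-step factors = 8000
Overall factor = 2.00 × 10^9 CFU/mL / (2.08 × 10^4 CFU/mL) = 96154
x = 96154 / 8000 = 12.0

12.0-fold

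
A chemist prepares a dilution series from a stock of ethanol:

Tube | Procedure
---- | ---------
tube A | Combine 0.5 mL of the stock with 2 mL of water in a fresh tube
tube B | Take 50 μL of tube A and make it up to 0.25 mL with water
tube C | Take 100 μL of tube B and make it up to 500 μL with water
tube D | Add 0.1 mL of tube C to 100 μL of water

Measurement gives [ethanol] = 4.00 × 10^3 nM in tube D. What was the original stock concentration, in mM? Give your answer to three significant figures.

Step 1: 0.5 mL + 2 mL = 2.5 mL total → factor 2.5/0.5 = 5
Step 2: 50 μL brought to 0.25 mL → factor 250/50 = 5
Step 3: 100 μL brought to 500 μL → factor 500/100 = 5
Step 4: 0.1 mL + 100 μL = 0.2 mL total → factor 0.2/0.1 = 2
Overall dilution factor = 5 × 5 × 5 × 2 = 250
Stock = 4.00 × 10^3 nM × 250 = 1.000 × 10^6 nM = 1.00 mM

1.00 mM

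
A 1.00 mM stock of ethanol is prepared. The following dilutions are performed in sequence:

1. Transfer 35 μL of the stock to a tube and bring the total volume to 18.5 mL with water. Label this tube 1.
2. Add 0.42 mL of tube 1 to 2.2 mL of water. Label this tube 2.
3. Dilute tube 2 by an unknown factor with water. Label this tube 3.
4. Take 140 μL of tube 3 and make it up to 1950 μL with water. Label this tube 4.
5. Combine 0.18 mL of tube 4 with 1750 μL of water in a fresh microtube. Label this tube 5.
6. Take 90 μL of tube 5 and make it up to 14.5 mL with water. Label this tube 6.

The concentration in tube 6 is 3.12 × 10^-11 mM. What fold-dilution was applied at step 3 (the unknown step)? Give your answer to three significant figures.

404-fold

Step 1: 35 μL brought to 18.5 mL → factor 18500/35 = 528.57
Step 2: 0.42 mL + 2.2 mL = 2.62 mL total → factor 2.62/0.42 = 6.2381
Step 3: unknown factor x
Step 4: 140 μL brought to 1950 μL → factor 1950/140 = 13.929
Step 5: 0.18 mL + 1750 μL = 1.93 mL total → factor 1.93/0.18 = 10.722
Step 6: 90 μL brought to 14.5 mL → factor 14500/90 = 161.11
Product of known-step factors = 7.9336 × 10^7
Overall factor = 1.00 mM / (3.12 × 10^-11 mM) = 3.2051 × 10^10
x = 3.2051 × 10^10 / 7.9336 × 10^7 = 404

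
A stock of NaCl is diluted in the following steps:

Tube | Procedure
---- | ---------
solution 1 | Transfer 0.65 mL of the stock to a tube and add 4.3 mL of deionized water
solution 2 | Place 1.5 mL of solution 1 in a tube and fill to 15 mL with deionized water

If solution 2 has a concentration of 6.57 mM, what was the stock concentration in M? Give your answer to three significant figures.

Step 1: 0.65 mL + 4.3 mL = 4.95 mL total → factor 4.95/0.65 = 7.6154
Step 2: 1.5 mL brought to 15 mL → factor 15/1.5 = 10
Overall dilution factor = 7.6154 × 10 = 76.154
Stock = 6.57 mM × 76.154 = 500.3 mM = 0.500 M

0.500 M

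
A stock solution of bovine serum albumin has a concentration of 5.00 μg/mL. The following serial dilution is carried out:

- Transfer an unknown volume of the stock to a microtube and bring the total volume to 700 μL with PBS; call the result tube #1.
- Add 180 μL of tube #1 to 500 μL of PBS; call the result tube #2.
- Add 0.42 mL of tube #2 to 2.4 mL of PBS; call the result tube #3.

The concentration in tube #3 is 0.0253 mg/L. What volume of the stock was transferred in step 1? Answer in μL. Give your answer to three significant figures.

89.8 μL

Step 1: v brought to 700 μL → factor = 700 μL/v
Step 2: 180 μL + 500 μL = 680 μL total → factor 680/180 = 3.7778
Step 3: 0.42 mL + 2.4 mL = 2.82 mL total → factor 2.82/0.42 = 6.7143
Product of known-step factors = 25.365
Overall factor = 5.00 μg/mL / (0.0253 mg/L) = 197.63
Step-1 factor = 197.63 / 25.365 = 7.7914
v = 700 μL / 7.7914 = 89.8 μL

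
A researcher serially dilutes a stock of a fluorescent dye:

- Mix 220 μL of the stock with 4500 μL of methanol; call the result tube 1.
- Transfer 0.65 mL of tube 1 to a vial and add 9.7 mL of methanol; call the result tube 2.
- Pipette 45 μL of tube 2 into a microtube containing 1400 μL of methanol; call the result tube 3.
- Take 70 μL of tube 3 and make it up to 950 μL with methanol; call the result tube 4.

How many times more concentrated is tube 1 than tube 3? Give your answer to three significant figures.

511

Step 1: 220 μL + 4500 μL = 4720 μL total → factor 4720/220 = 21.455
Step 2: 0.65 mL + 9.7 mL = 10.35 mL total → factor 10.35/0.65 = 15.923
Step 3: 45 μL + 1400 μL = 1445 μL total → factor 1445/45 = 32.111
Dilution factor to tube 1 = 21.455; to tube 3 = 10970
[tube 1]/[tube 3] = (factor to tube 3)/(factor to tube 1) = 10970/21.455 = 511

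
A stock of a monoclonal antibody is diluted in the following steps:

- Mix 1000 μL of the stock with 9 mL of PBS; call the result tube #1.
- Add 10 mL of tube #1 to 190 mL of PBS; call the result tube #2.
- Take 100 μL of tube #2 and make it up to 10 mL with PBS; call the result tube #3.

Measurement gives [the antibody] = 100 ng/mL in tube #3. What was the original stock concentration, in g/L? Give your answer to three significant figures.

2.00 g/L

Step 1: 1000 μL + 9 mL = 10000 μL total → factor 10000/1000 = 10
Step 2: 10 mL + 190 mL = 200 mL total → factor 200/10 = 20
Step 3: 100 μL brought to 10 mL → factor 10000/100 = 100
Overall dilution factor = 10 × 20 × 100 = 20000
Stock = 100 ng/mL × 20000 = 2.000 × 10^6 ng/mL = 2.00 g/L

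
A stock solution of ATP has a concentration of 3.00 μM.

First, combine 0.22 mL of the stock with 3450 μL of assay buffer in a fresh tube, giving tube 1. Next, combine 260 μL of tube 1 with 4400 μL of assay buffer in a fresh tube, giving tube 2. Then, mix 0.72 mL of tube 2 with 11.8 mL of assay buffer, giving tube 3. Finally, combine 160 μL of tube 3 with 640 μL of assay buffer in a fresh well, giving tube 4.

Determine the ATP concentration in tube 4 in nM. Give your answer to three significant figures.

0.115 nM

Step 1: 0.22 mL + 3450 μL = 3.67 mL total → factor 3.67/0.22 = 16.682
Step 2: 260 μL + 4400 μL = 4660 μL total → factor 4660/260 = 17.923
Step 3: 0.72 mL + 11.8 mL = 12.52 mL total → factor 12.52/0.72 = 17.389
Step 4: 160 μL + 640 μL = 800 μL total → factor 800/160 = 5
Overall dilution factor = 16.682 × 17.923 × 17.389 × 5 = 25995
Final = 3.00 μM / 25995 = 0.0001154 μM = 0.115 nM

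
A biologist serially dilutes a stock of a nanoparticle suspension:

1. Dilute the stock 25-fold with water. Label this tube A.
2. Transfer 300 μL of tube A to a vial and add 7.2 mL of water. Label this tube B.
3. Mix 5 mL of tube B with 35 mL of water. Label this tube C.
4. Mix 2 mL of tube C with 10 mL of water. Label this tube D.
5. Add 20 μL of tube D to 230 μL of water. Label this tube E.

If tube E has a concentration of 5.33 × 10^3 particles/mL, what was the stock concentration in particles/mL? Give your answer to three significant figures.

2.00 × 10^9 particles/mL

Step 1: 25-fold → factor 25
Step 2: 300 μL + 7.2 mL = 7500 μL total → factor 7500/300 = 25
Step 3: 5 mL + 35 mL = 40 mL total → factor 40/5 = 8
Step 4: 2 mL + 10 mL = 12 mL total → factor 12/2 = 6
Step 5: 20 μL + 230 μL = 250 μL total → factor 250/20 = 12.5
Overall dilution factor = 25 × 25 × 8 × 6 × 12.5 = 3.75 × 10^5
Stock = 5.33 × 10^3 particles/mL × 3.75 × 10^5 = 2.00 × 10^9 particles/mL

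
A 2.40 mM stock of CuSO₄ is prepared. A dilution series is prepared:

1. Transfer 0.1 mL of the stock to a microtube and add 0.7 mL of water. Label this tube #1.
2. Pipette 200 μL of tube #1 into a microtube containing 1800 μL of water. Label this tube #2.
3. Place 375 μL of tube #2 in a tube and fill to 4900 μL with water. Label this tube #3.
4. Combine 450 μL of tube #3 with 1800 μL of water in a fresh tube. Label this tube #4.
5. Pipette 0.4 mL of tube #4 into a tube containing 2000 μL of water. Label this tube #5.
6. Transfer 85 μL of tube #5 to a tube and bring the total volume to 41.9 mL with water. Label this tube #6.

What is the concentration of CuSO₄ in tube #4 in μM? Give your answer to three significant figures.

0.459 μM

Step 1: 0.1 mL + 0.7 mL = 0.8 mL total → factor 0.8/0.1 = 8
Step 2: 200 μL + 1800 μL = 2000 μL total → factor 2000/200 = 10
Step 3: 375 μL brought to 4900 μL → factor 4900/375 = 13.067
Step 4: 450 μL + 1800 μL = 2250 μL total → factor 2250/450 = 5
Dilution factor through tube #4 = 8 × 10 × 13.067 × 5 = 5226.7
[tube #4] = 2.40 mM / 5226.7 = 0.0004592 mM = 0.459 μM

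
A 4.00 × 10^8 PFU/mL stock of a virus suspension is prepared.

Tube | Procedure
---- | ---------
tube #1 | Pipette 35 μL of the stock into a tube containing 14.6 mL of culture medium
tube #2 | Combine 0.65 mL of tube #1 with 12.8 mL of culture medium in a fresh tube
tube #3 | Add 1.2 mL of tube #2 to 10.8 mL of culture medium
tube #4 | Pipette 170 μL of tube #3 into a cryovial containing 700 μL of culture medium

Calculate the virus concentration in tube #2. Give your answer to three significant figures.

4.62 × 10^4 PFU/mL

Step 1: 35 μL + 14.6 mL = 14635 μL total → factor 14635/35 = 418.14
Step 2: 0.65 mL + 12.8 mL = 13.45 mL total → factor 13.45/0.65 = 20.692
Dilution factor through tube #2 = 418.14 × 20.692 = 8652.3
[tube #2] = 4.00 × 10^8 PFU/mL / 8652.3 = 4.62 × 10^4 PFU/mL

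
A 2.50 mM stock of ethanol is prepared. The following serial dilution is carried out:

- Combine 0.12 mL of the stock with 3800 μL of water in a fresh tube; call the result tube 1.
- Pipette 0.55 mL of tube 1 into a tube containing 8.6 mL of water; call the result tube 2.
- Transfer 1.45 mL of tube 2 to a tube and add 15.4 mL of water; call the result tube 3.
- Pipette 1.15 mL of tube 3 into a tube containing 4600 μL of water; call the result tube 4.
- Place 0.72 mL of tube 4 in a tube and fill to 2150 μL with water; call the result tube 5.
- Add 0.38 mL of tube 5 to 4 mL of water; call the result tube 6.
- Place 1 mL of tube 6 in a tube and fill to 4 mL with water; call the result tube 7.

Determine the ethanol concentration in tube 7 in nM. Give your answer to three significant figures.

Step 1: 0.12 mL + 3800 μL = 3.92 mL total → factor 3.92/0.12 = 32.667
Step 2: 0.55 mL + 8.6 mL = 9.15 mL total → factor 9.15/0.55 = 16.636
Step 3: 1.45 mL + 15.4 mL = 16.85 mL total → factor 16.85/1.45 = 11.621
Step 4: 1.15 mL + 4600 μL = 5.75 mL total → factor 5.75/1.15 = 5
Step 5: 0.72 mL brought to 2150 μL → factor 2.15/0.72 = 2.9861
Step 6: 0.38 mL + 4 mL = 4.38 mL total → factor 4.38/0.38 = 11.526
Step 7: 1 mL brought to 4 mL → factor 4/1 = 4
Overall dilution factor = 32.667 × 16.636 × 11.621 × 5 × 2.9861 × 11.526 × 4 = 4.3473 × 10^6
Final = 2.50 mM / 4.3473 × 10^6 = 5.751 × 10^-7 mM = 0.575 nM

0.575 nM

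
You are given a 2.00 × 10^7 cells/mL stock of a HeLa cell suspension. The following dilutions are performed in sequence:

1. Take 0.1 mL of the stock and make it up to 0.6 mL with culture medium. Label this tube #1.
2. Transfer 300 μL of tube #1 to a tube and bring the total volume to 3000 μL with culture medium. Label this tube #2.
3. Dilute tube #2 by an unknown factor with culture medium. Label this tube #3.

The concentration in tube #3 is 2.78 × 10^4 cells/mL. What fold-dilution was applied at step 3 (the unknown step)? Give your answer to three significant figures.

Step 1: 0.1 mL brought to 0.6 mL → factor 0.6/0.1 = 6
Step 2: 300 μL brought to 3000 μL → factor 3000/300 = 10
Step 3: unknown factor x
Product of known-step factors = 60
Overall factor = 2.00 × 10^7 cells/mL / (2.78 × 10^4 cells/mL) = 719.42
x = 719.42 / 60 = 12.0

12.0-fold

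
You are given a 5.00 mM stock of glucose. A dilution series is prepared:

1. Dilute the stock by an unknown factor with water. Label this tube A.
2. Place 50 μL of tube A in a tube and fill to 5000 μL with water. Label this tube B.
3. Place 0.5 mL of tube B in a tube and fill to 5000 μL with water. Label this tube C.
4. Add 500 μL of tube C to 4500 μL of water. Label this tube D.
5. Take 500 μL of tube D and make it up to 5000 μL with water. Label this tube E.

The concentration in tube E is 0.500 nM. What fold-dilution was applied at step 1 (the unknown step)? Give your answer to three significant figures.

100-fold

Step 1: unknown factor x
Step 2: 50 μL brought to 5000 μL → factor 5000/50 = 100
Step 3: 0.5 mL brought to 5000 μL → factor 5/0.5 = 10
Step 4: 500 μL + 4500 μL = 5000 μL total → factor 5000/500 = 10
Step 5: 500 μL brought to 5000 μL → factor 5000/500 = 10
Product of known-step factors = 1 × 10^5
Overall factor = 5.00 mM / (0.500 nM) = 1 × 10^7
x = 1 × 10^7 / 1 × 10^5 = 100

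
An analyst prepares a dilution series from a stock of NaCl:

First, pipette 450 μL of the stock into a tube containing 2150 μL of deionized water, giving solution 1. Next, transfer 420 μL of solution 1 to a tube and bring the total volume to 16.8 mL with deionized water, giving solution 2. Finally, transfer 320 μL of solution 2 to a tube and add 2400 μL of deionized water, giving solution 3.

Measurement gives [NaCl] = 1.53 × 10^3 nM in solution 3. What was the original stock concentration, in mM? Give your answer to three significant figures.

Step 1: 450 μL + 2150 μL = 2600 μL total → factor 2600/450 = 5.7778
Step 2: 420 μL brought to 16.8 mL → factor 16800/420 = 40
Step 3: 320 μL + 2400 μL = 2720 μL total → factor 2720/320 = 8.5
Overall dilution factor = 5.7778 × 40 × 8.5 = 1964.4
Stock = 1.53 × 10^3 nM × 1964.4 = 3.006 × 10^6 nM = 3.01 mM

3.01 mM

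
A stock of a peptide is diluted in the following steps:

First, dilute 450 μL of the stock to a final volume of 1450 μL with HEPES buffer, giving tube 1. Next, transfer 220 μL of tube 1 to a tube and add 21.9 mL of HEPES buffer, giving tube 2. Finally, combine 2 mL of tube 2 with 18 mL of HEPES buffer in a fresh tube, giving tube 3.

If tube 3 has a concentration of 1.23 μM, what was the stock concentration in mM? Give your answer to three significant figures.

Step 1: 450 μL brought to 1450 μL → factor 1450/450 = 3.2222
Step 2: 220 μL + 21.9 mL = 22120 μL total → factor 22120/220 = 100.55
Step 3: 2 mL + 18 mL = 20 mL total → factor 20/2 = 10
Overall dilution factor = 3.2222 × 100.55 × 10 = 3239.8
Stock = 1.23 μM × 3239.8 = 3985 μM = 3.98 mM

3.98 mM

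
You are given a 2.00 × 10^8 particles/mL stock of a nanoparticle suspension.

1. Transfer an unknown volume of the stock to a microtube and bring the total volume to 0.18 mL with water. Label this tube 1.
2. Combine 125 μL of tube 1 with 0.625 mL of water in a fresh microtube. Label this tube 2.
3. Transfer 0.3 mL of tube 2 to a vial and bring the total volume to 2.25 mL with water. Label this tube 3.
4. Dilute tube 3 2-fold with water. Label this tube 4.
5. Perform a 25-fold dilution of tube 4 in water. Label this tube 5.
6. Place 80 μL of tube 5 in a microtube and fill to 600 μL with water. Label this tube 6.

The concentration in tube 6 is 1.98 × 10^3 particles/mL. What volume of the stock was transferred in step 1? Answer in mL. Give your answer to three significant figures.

0.0301 mL

Step 1: v brought to 0.18 mL → factor = 0.18 mL/v
Step 2: 125 μL + 0.625 mL = 750 μL total → factor 750/125 = 6
Step 3: 0.3 mL brought to 2.25 mL → factor 2.25/0.3 = 7.5
Step 4: 2-fold → factor 2
Step 5: 25-fold → factor 25
Step 6: 80 μL brought to 600 μL → factor 600/80 = 7.5
Product of known-step factors = 16875
Overall factor = 2.00 × 10^8 particles/mL / (1.98 × 10^3 particles/mL) = 1.0101 × 10^5
Step-1 factor = 1.0101 × 10^5 / 16875 = 5.9858
v = 0.18 mL / 5.9858 = 0.0301 mL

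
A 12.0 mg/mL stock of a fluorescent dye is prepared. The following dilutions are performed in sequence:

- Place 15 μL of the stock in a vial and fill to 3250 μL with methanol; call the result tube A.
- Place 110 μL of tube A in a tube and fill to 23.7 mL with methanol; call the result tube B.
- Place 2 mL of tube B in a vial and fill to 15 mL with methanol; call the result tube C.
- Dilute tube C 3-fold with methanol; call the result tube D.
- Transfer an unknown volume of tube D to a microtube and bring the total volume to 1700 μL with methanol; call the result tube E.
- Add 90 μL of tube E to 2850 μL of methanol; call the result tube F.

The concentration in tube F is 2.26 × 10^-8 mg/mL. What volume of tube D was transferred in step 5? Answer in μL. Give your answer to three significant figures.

Step 1: 15 μL brought to 3250 μL → factor 3250/15 = 216.67
Step 2: 110 μL brought to 23.7 mL → factor 23700/110 = 215.45
Step 3: 2 mL brought to 15 mL → factor 15/2 = 7.5
Step 4: 3-fold → factor 3
Step 5: v brought to 1700 μL → factor = 1700 μL/v
Step 6: 90 μL + 2850 μL = 2940 μL total → factor 2940/90 = 32.667
Product of known-step factors = 3.4311 × 10^7
Overall factor = 12.0 mg/mL / (2.26 × 10^-8 mg/mL) = 5.3097 × 10^8
Step-5 factor = 5.3097 × 10^8 / 3.4311 × 10^7 = 15.475
v = 1700 μL / 15.475 = 110 μL

110 μL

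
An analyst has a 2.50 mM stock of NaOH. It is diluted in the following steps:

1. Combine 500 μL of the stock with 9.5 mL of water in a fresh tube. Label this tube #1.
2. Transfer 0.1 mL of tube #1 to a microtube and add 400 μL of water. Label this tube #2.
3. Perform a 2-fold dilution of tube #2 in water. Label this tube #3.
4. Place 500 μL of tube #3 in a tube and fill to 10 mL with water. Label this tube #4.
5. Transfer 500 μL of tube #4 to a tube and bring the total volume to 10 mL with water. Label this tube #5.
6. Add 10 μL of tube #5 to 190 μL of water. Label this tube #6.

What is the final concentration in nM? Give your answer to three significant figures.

Step 1: 500 μL + 9.5 mL = 10000 μL total → factor 10000/500 = 20
Step 2: 0.1 mL + 400 μL = 0.5 mL total → factor 0.5/0.1 = 5
Step 3: 2-fold → factor 2
Step 4: 500 μL brought to 10 mL → factor 10000/500 = 20
Step 5: 500 μL brought to 10 mL → factor 10000/500 = 20
Step 6: 10 μL + 190 μL = 200 μL total → factor 200/10 = 20
Overall dilution factor = 20 × 5 × 2 × 20 × 20 × 20 = 1.6 × 10^6
Final = 2.50 mM / 1.6 × 10^6 = 1.563 × 10^-6 mM = 1.56 nM

1.56 nM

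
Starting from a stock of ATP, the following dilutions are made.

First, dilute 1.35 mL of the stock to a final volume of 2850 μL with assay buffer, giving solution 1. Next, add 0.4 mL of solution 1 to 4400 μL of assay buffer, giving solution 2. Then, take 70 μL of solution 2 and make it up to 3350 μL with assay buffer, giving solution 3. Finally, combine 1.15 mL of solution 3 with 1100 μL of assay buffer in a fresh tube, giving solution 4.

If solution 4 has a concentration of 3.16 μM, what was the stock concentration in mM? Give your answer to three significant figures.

7.50 mM

Step 1: 1.35 mL brought to 2850 μL → factor 2.85/1.35 = 2.1111
Step 2: 0.4 mL + 4400 μL = 4.8 mL total → factor 4.8/0.4 = 12
Step 3: 70 μL brought to 3350 μL → factor 3350/70 = 47.857
Step 4: 1.15 mL + 1100 μL = 2.25 mL total → factor 2.25/1.15 = 1.9565
Overall dilution factor = 2.1111 × 12 × 47.857 × 1.9565 = 2372
Stock = 3.16 μM × 2372 = 7496 μM = 7.50 mM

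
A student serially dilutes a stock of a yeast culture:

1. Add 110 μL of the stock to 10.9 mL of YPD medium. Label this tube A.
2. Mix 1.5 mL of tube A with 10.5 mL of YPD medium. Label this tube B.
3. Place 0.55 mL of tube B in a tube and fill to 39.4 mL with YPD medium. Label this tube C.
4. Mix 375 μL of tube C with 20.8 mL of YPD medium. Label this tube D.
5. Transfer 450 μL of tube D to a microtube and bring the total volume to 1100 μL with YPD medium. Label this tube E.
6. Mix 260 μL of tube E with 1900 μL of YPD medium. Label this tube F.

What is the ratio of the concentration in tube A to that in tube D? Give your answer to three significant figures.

3.24 × 10^4

Step 1: 110 μL + 10.9 mL = 11010 μL total → factor 11010/110 = 100.09
Step 2: 1.5 mL + 10.5 mL = 12 mL total → factor 12/1.5 = 8
Step 3: 0.55 mL brought to 39.4 mL → factor 39.4/0.55 = 71.636
Step 4: 375 μL + 20.8 mL = 21175 μL total → factor 21175/375 = 56.467
Dilution factor to tube A = 100.09; to tube D = 3.239 × 10^6
[tube A]/[tube D] = (factor to tube D)/(factor to tube A) = 3.239 × 10^6/100.09 = 3.24 × 10^4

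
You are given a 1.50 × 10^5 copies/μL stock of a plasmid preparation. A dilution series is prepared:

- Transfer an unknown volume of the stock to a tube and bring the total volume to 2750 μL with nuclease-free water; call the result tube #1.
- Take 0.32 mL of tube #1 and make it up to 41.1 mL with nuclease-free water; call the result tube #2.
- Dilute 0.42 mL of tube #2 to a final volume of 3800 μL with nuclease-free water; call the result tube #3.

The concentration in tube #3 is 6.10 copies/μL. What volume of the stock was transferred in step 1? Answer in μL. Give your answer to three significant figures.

Step 1: v brought to 2750 μL → factor = 2750 μL/v
Step 2: 0.32 mL brought to 41.1 mL → factor 41.1/0.32 = 128.44
Step 3: 0.42 mL brought to 3800 μL → factor 3.8/0.42 = 9.0476
Product of known-step factors = 1162.1
Overall factor = 1.50 × 10^5 copies/μL / (6.10 copies/μL) = 24590
Step-1 factor = 24590 / 1162.1 = 21.161
v = 2750 μL / 21.161 = 130 μL

130 μL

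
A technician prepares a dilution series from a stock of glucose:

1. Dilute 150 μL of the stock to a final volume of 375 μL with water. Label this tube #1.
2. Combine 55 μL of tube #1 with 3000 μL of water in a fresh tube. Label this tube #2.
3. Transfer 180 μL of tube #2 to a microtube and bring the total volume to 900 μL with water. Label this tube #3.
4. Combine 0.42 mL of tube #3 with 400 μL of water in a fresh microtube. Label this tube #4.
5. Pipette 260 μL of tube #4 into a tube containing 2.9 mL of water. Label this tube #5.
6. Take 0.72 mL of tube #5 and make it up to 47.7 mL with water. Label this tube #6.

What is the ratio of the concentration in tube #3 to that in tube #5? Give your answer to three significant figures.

23.7

Step 1: 150 μL brought to 375 μL → factor 375/150 = 2.5
Step 2: 55 μL + 3000 μL = 3055 μL total → factor 3055/55 = 55.545
Step 3: 180 μL brought to 900 μL → factor 900/180 = 5
Step 4: 0.42 mL + 400 μL = 0.82 mL total → factor 0.82/0.42 = 1.9524
Step 5: 260 μL + 2.9 mL = 3160 μL total → factor 3160/260 = 12.154
Dilution factor to tube #3 = 694.32; to tube #5 = 16475
[tube #3]/[tube #5] = (factor to tube #5)/(factor to tube #3) = 16475/694.32 = 23.7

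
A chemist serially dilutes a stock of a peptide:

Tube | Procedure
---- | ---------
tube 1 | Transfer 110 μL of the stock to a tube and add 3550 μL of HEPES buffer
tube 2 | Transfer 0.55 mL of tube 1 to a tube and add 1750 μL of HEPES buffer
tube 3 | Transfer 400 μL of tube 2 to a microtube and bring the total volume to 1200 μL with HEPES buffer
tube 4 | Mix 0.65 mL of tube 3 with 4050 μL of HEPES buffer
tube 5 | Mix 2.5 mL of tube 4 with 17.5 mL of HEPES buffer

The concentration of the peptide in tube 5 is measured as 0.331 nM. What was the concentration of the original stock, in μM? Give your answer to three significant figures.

Step 1: 110 μL + 3550 μL = 3660 μL total → factor 3660/110 = 33.273
Step 2: 0.55 mL + 1750 μL = 2.3 mL total → factor 2.3/0.55 = 4.1818
Step 3: 400 μL brought to 1200 μL → factor 1200/400 = 3
Step 4: 0.65 mL + 4050 μL = 4.7 mL total → factor 4.7/0.65 = 7.2308
Step 5: 2.5 mL + 17.5 mL = 20 mL total → factor 20/2.5 = 8
Overall dilution factor = 33.273 × 4.1818 × 3 × 7.2308 × 8 = 24146
Stock = 0.331 nM × 24146 = 7992 nM = 7.99 μM

7.99 μM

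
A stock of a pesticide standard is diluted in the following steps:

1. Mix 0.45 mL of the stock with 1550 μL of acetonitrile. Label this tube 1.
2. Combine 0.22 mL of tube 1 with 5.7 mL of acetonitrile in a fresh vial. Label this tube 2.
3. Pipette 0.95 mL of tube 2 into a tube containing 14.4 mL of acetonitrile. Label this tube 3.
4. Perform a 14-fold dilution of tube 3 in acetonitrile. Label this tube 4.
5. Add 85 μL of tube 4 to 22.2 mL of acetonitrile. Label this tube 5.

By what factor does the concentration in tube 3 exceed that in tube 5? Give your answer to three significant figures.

3.67 × 10^3

Step 1: 0.45 mL + 1550 μL = 2 mL total → factor 2/0.45 = 4.4444
Step 2: 0.22 mL + 5.7 mL = 5.92 mL total → factor 5.92/0.22 = 26.909
Step 3: 0.95 mL + 14.4 mL = 15.35 mL total → factor 15.35/0.95 = 16.158
Step 4: 14-fold → factor 14
Step 5: 85 μL + 22.2 mL = 22285 μL total → factor 22285/85 = 262.18
Dilution factor to tube 3 = 1932.4; to tube 5 = 7.0929 × 10^6
[tube 3]/[tube 5] = (factor to tube 5)/(factor to tube 3) = 7.0929 × 10^6/1932.4 = 3.67 × 10^3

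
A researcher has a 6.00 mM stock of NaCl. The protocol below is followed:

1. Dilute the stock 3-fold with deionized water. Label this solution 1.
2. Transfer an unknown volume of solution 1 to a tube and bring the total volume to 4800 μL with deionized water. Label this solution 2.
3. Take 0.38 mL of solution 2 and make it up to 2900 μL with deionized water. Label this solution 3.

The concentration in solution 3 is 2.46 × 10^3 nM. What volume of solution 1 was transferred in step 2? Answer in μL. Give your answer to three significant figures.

45.1 μL

Step 1: 3-fold → factor 3
Step 2: v brought to 4800 μL → factor = 4800 μL/v
Step 3: 0.38 mL brought to 2900 μL → factor 2.9/0.38 = 7.6316
Product of known-step factors = 22.895
Overall factor = 6.00 mM / (2.46 × 10^3 nM) = 2439
Step-2 factor = 2439 / 22.895 = 106.53
v = 4800 μL / 106.53 = 45.1 μL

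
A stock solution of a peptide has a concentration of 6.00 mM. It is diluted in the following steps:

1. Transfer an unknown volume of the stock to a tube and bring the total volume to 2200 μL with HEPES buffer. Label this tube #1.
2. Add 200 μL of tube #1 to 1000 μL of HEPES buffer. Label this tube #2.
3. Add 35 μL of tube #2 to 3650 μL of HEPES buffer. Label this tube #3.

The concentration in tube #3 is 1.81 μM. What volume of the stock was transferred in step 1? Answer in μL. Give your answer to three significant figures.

Step 1: v brought to 2200 μL → factor = 2200 μL/v
Step 2: 200 μL + 1000 μL = 1200 μL total → factor 1200/200 = 6
Step 3: 35 μL + 3650 μL = 3685 μL total → factor 3685/35 = 105.29
Product of known-step factors = 631.71
Overall factor = 6.00 mM / (1.81 μM) = 3314.9
Step-1 factor = 3314.9 / 631.71 = 5.2475
v = 2200 μL / 5.2475 = 419 μL

419 μL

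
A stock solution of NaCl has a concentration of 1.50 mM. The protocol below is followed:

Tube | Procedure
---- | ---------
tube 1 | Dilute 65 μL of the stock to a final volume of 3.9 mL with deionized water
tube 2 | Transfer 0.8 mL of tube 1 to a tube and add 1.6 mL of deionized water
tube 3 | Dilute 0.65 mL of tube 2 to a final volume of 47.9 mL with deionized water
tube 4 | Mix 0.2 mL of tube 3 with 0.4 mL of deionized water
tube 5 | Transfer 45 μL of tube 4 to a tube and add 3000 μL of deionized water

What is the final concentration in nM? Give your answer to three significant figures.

Step 1: 65 μL brought to 3.9 mL → factor 3900/65 = 60
Step 2: 0.8 mL + 1.6 mL = 2.4 mL total → factor 2.4/0.8 = 3
Step 3: 0.65 mL brought to 47.9 mL → factor 47.9/0.65 = 73.692
Step 4: 0.2 mL + 0.4 mL = 0.6 mL total → factor 0.6/0.2 = 3
Step 5: 45 μL + 3000 μL = 3045 μL total → factor 3045/45 = 67.667
Overall dilution factor = 60 × 3 × 73.692 × 3 × 67.667 = 2.6927 × 10^6
Final = 1.50 mM / 2.6927 × 10^6 = 5.571 × 10^-7 mM = 0.557 nM

0.557 nM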